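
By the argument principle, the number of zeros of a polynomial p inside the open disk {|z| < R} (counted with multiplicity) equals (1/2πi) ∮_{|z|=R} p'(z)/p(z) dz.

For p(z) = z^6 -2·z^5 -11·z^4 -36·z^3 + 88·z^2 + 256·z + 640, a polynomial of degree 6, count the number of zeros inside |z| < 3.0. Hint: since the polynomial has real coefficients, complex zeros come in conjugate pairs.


The zeros of p are: 4, (-2 + 2i), (-2 - 2i), (-1 + 2i), (-1 - 2i), 4.
Their magnitudes are: 4, 2.828, 2.828, 2.236, 2.236, 4.
Zeros with |z| < R = 3.0: (-2 + 2i), (-2 - 2i), (-1 + 2i), (-1 - 2i).
Count = 4.
By the argument principle, (1/2πi) ∮_{|z|=R} p'(z)/p(z) dz equals exactly this count.

Number of zeros inside |z| < 3.0: 4.


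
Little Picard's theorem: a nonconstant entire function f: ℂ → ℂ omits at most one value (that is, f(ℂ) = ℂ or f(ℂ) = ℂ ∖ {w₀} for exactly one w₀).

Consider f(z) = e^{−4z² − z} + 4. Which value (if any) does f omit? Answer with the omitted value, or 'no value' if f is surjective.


Little Picard bounds the complement of f(ℂ) to at most one point.
The exponent g(z) = −4z² − z is a nonconstant polynomial, hence surjective onto ℂ. So e^{g(z)} takes every value in {e^w : w ∈ ℂ} = ℂ ∖ {0}. Adding 4 shifts the range to ℂ ∖ {4}. f omits exactly 4.

Omitted value: 4.


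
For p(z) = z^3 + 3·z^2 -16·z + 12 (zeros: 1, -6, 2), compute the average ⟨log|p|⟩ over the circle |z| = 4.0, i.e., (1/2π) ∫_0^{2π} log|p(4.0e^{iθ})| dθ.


Zeros: -6, 1, 2; r = 4.0.
Inside |z| < r: 1, 2. Outside (|z| ≥ r): -6.
p(0) = 12, so log|p(0)| = log(12) = 2.4849.
Apply Jensen: I(r) = log|p(0)| + Σ_k log(r/|z_k|), summed over zeros inside |z| < r.
  log(r/|z_k|) for z_k = 1: log(4.0/1) = 1.3863
  log(r/|z_k|) for z_k = 2: log(4.0/2) = 0.6931
  Outside zeros (-6) contribute nothing to the Jensen sum.
Sum over inside zeros: 2.0794.
I(r) = log|p(0)| + (inside sum) = 2.4849 + 2.0794 = 4.5643.
Note: since some zeros are outside |z| ≤ r, the simplified n·log(r) form does NOT apply — only the inside zeros contribute.

I(r) ≈ 4.5643.


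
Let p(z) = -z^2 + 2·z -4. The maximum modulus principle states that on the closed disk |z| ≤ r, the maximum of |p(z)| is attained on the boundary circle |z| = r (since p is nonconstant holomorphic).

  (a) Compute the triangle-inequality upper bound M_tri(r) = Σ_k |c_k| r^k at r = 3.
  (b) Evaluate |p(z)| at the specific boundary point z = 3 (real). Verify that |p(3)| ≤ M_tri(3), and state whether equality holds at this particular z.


Coefficients: c_0 = -4, c_1 = 2, c_2 = -1. Radius r = 3.
Part (a). Triangle bound: M_tri(r) = Σ_k |c_k| r^k
  = |-4|·3^0 + |2|·3^1 + |-1|·3^2
  = 4 + 6 + 9 = 19.
This bounds M(r) := max_{|z|=r} |p(z)| from above; equality holds iff all terms c_k z^k can be made to align in phase at a single z on |z|=r.
Part (b). At z = 3 (real, on the circle |z| = r):
  p(3) = (-4)·3^0 + (2)·3^1 + (-1)·3^2 = -7.
  |p(3)| = 7.
Check: |p(3)| = 7 ≤ 19 = M_tri(3). ✓ Equality does not hold at z = 3 (the coefficients have mixed signs, so the terms do not all align in phase there).

M_tri(3) = 19; |p(3)| = 7; equality at z=3: no.


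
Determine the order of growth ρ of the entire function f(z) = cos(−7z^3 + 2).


Write cos(w) = (e^{iw} ± e^{−iw})/(2 or 2i), so |cos(w)| ≤ e^{|w|}. With w = −7z^3 + 2, |w| ≤ 7r^3 + 2 on |z|=r, giving M(r) ≤ e^{7r^3 + 2} and ρ ≤ 3. For the lower bound, choose z on |z|=r with -7z^3 purely imaginary of modulus 7r^3; then |cos(−7z^3 + 2)| grows like e^{7r^3}/2, so ρ ≥ 3. Hence ρ = 3.
Therefore ρ = 3.

Order ρ = 3.


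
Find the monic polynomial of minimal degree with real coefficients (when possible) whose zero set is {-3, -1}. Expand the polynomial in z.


The polynomial is p(z) = ∏_{α ∈ S} (z − α), where S = {-3, -1}.
Expanding the product yields: p(z) = z^2 + 4·z + 3.
The resulting polynomial has degree 2 and real coefficients as required.

p(z) = z^2 + 4·z + 3.


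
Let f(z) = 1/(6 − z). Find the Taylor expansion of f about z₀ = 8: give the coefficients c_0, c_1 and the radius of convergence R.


Let w = z − z₀, so z = z₀ + w.
Then 6 − z = 6 − (z₀ + w) = (6 − z₀) − w = -2 − w.
f(z) = 1/(-2 − w) = (1/(-2)) · 1/(1 − w/(-2)) = Σ_{n≥0} w^n / (-2)^(n+1).
So c_n = 1/(-2)^(n+1):
  c_0 = 1/(-2)^1 = -1/2.
  c_1 = 1/(-2)^2 = 1/4.
The series is valid for |w/d| < 1, i.e. |z − z₀| < |d|.
Radius of convergence: R = |6 − z₀| = |-2| = 2 (distance from z₀ to the singularity z = 6).

c_0 = -1/2, c_1 = 1/4; R = 2.


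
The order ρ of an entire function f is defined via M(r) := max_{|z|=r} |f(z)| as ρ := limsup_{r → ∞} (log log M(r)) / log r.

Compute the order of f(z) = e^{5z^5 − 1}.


|e^{5z^5 − 1}| = e^{Re(5·z^5) + -1} ≤ e^{5|z|^5 + -1} = e^{5r^5 + -1} on |z| = r, so ρ ≤ 5. Choosing z on |z|=r so that 5·z^5 is real positive (always possible by picking arg z appropriately) gives |f(z)| = e^{5r^5 + -1}, matching the bound. The additive constant -1 does not affect log log M(r) ~ 5·log r. Hence ρ = 5.
Therefore ρ = 5.

Order ρ = 5.


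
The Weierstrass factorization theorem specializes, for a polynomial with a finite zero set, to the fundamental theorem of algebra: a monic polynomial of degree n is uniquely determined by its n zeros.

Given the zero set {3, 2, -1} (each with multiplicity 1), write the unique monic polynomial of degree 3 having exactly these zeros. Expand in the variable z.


The polynomial is p(z) = ∏_{α ∈ S} (z − α), where S = {3, 2, -1}.
Expanding the product yields: p(z) = z^3 -4·z^2 + z + 6.
The resulting polynomial has degree 3 and real coefficients as required.

p(z) = z^3 -4·z^2 + z + 6.


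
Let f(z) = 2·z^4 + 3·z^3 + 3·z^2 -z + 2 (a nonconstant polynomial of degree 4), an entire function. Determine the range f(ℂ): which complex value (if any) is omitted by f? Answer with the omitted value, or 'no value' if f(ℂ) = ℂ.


Little Picard bounds the complement of f(ℂ) to at most one point.
For every w ∈ ℂ, the equation p(z) − w = 0 is a nonconstant polynomial in z and hence has at least one root by the fundamental theorem of algebra. So p is surjective onto ℂ, omitting no value.

Omitted value: no value.


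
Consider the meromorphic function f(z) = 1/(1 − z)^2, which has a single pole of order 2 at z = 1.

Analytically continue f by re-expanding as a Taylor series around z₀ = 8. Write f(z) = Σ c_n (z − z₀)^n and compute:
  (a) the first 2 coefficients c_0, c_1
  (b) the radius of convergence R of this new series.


Let w = z − z₀, so z = z₀ + w.
Then 1 − z = 1 − (z₀ + w) = (1 − z₀) − w = -7 − w.
f(z) = 1/(-7 − w)^2 = (1/(-7)^2) · (1 − w/(-7))^{−2}.
By the binomial series (1−u)^{−2} = Σ_{n≥0} C(n+1, 1) u^n for |u|<1, with u = w/(-7):
  c_n = C(n+1, 1) / (-7)^(n+2).
  c_0 = 1/(-7)^2 = 1/49.
  c_1 = 2/(-7)^3 = -2/343.
The series is valid for |w/d| < 1, i.e. |z − z₀| < |d|.
Radius of convergence: R = |1 − z₀| = |-7| = 7 (distance from z₀ to the singularity z = 1).

c_0 = 1/49, c_1 = -2/343; R = 7.


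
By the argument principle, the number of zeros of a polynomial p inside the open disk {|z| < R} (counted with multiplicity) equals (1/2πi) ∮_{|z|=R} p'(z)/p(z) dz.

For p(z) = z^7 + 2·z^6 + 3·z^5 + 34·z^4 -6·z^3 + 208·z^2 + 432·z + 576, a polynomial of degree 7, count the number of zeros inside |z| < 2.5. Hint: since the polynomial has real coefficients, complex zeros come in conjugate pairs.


The zeros of p are: (-1 + 1i), (-1 - 1i), -4, (2 + 2i), (2 - 2i), (0 + 3i), (0 - 3i).
Their magnitudes are: 1.414, 1.414, 4, 2.828, 2.828, 3, 3.
Zeros with |z| < R = 2.5: (-1 + 1i), (-1 - 1i).
Count = 2.
By the argument principle, (1/2πi) ∮_{|z|=R} p'(z)/p(z) dz equals exactly this count.

Number of zeros inside |z| < 2.5: 2.


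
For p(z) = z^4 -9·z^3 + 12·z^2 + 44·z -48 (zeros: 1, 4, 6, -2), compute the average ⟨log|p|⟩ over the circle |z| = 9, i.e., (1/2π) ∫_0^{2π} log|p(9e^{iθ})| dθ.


Zeros: -2, 1, 4, 6; r = 9.
Inside |z| < r: -2, 1, 4, 6. Outside (|z| ≥ r): ∅.
p(0) = -48, so log|p(0)| = log(48) = 3.8712.
Apply Jensen: I(r) = log|p(0)| + Σ_k log(r/|z_k|), summed over zeros inside |z| < r.
  log(r/|z_k|) for z_k = 1: log(9/1) = 2.1972
  log(r/|z_k|) for z_k = 4: log(9/4) = 0.8109
  log(r/|z_k|) for z_k = 6: log(9/6) = 0.4055
  log(r/|z_k|) for z_k = -2: log(9/2) = 1.5041
Sum over inside zeros: 4.9177.
I(r) = log|p(0)| + (inside sum) = 3.8712 + 4.9177 = 8.7889.
Closed form (all zeros inside, monic): I(r) = n·log(r) = 4·log(9) = 8.7889. ✓

I(r) ≈ 8.7889.


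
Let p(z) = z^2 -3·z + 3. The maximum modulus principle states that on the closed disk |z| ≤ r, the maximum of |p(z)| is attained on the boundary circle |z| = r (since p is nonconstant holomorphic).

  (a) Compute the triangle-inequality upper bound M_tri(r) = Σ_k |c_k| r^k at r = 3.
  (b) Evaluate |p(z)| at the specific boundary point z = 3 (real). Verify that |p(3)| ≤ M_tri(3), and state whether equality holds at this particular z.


Coefficients: c_0 = 3, c_1 = -3, c_2 = 1. Radius r = 3.
Part (a). Triangle bound: M_tri(r) = Σ_k |c_k| r^k
  = |3|·3^0 + |-3|·3^1 + |1|·3^2
  = 3 + 9 + 9 = 21.
This bounds M(r) := max_{|z|=r} |p(z)| from above; equality holds iff all terms c_k z^k can be made to align in phase at a single z on |z|=r.
Part (b). At z = 3 (real, on the circle |z| = r):
  p(3) = (3)·3^0 + (-3)·3^1 + (1)·3^2 = 3.
  |p(3)| = 3.
Check: |p(3)| = 3 ≤ 21 = M_tri(3). ✓ Equality does not hold at z = 3 (the coefficients have mixed signs, so the terms do not all align in phase there).

M_tri(3) = 21; |p(3)| = 3; equality at z=3: no.


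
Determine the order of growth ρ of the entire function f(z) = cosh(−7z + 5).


cosh(w) is a linear combination of e^{iw} and e^{−iw} (or e^w, e^{−w} in the hyperbolic case), so |cosh(w)| ≤ e^{|w|}. With w = −7z + 5, |w| ≤ 7|z| + 5 = 7r + 5 on |z| = r, giving M(r) ≤ e^{7r + 5}, so ρ ≤ 1. On a suitable ray (z = it for sin/cos; z = t for sinh/cosh, t real → ∞), |cosh(−7z + 5)| grows like e^{7|t|}/2, so ρ ≥ 1. Hence ρ = 1.
Therefore ρ = 1.

Order ρ = 1.


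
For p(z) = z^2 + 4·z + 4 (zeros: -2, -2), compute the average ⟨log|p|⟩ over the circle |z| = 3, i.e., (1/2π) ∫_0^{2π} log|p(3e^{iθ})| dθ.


Zeros: -2, -2; r = 3.
Inside |z| < r: -2, -2. Outside (|z| ≥ r): ∅.
p(0) = 4, so log|p(0)| = log(4) = 1.3863.
Apply Jensen: I(r) = log|p(0)| + Σ_k log(r/|z_k|), summed over zeros inside |z| < r.
  log(r/|z_k|) for z_k = -2: log(3/2) = 0.4055
  log(r/|z_k|) for z_k = -2: log(3/2) = 0.4055
Sum over inside zeros: 0.8109.
I(r) = log|p(0)| + (inside sum) = 1.3863 + 0.8109 = 2.1972.
Closed form (all zeros inside, monic): I(r) = n·log(r) = 2·log(3) = 2.1972. ✓

I(r) ≈ 2.1972.


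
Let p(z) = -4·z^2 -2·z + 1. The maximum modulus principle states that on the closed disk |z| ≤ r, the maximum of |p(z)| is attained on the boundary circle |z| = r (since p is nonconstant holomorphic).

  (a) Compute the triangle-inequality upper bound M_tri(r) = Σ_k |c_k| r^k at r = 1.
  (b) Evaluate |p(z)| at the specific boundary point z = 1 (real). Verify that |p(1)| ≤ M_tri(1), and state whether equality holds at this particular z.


Coefficients: c_0 = 1, c_1 = -2, c_2 = -4. Radius r = 1.
Part (a). Triangle bound: M_tri(r) = Σ_k |c_k| r^k
  = |1|·1^0 + |-2|·1^1 + |-4|·1^2
  = 1 + 2 + 4 = 7.
This bounds M(r) := max_{|z|=r} |p(z)| from above; equality holds iff all terms c_k z^k can be made to align in phase at a single z on |z|=r.
Part (b). At z = 1 (real, on the circle |z| = r):
  p(1) = (1)·1^0 + (-2)·1^1 + (-4)·1^2 = -5.
  |p(1)| = 5.
Check: |p(1)| = 5 ≤ 7 = M_tri(1). ✓ Equality does not hold at z = 1 (the coefficients have mixed signs, so the terms do not all align in phase there).

M_tri(1) = 7; |p(1)| = 5; equality at z=1: no.


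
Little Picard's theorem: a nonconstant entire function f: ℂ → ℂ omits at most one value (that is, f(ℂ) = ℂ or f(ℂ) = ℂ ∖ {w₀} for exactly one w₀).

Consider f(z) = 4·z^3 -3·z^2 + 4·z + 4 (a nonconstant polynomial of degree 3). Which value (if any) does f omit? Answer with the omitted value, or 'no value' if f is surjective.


Little Picard bounds the complement of f(ℂ) to at most one point.
For every w ∈ ℂ, the equation p(z) − w = 0 is a nonconstant polynomial in z and hence has at least one root by the fundamental theorem of algebra. So p is surjective onto ℂ, omitting no value.

Omitted value: no value.


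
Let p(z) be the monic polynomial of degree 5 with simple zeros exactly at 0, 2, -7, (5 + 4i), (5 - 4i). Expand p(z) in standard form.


The polynomial is p(z) = ∏_{α ∈ S} (z − α), where S = {0, 2, -7, (5 + 4i), (5 - 4i)}.
Expanding the product yields: p(z) = z^5 -5·z^4 -23·z^3 + 345·z^2 -574·z.
Note conjugate pairs combine to real quadratics: (z − (5+4i))(z − (5−4i)) = z² − 10z + 41.
The resulting polynomial has degree 5 and real coefficients as required.

p(z) = z^5 -5·z^4 -23·z^3 + 345·z^2 -574·z.


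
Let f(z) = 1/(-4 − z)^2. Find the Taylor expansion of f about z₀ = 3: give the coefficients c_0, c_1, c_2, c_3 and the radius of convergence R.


Let w = z − z₀, so z = z₀ + w.
Then -4 − z = -4 − (z₀ + w) = (-4 − z₀) − w = -7 − w.
f(z) = 1/(-7 − w)^2 = (1/(-7)^2) · (1 − w/(-7))^{−2}.
By the binomial series (1−u)^{−2} = Σ_{n≥0} C(n+1, 1) u^n for |u|<1, with u = w/(-7):
  c_n = C(n+1, 1) / (-7)^(n+2).
  c_0 = 1/(-7)^2 = 1/49.
  c_1 = 2/(-7)^3 = -2/343.
  c_2 = 3/(-7)^4 = 3/2401.
  c_3 = 4/(-7)^5 = -4/16807.
The series is valid for |w/d| < 1, i.e. |z − z₀| < |d|.
Radius of convergence: R = |-4 − z₀| = |-7| = 7 (distance from z₀ to the singularity z = -4).

c_0 = 1/49, c_1 = -2/343, c_2 = 3/2401, c_3 = -4/16807; R = 7.


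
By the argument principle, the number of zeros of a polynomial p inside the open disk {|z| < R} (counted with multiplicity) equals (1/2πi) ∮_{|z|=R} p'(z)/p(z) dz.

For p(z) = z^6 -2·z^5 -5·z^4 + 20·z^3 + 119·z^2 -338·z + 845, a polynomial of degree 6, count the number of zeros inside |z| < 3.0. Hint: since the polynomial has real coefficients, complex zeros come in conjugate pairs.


The zeros of p are: (3 + 2i), (3 - 2i), (-3 + 2i), (-3 - 2i), (1 + 2i), (1 - 2i).
Their magnitudes are: 3.606, 3.606, 3.606, 3.606, 2.236, 2.236.
Zeros with |z| < R = 3.0: (1 + 2i), (1 - 2i).
Count = 2.
By the argument principle, (1/2πi) ∮_{|z|=R} p'(z)/p(z) dz equals exactly this count.

Number of zeros inside |z| < 3.0: 2.


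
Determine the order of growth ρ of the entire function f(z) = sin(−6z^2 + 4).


Write sin(w) = (e^{iw} ± e^{−iw})/(2 or 2i), so |sin(w)| ≤ e^{|w|}. With w = −6z^2 + 4, |w| ≤ 6r^2 + 4 on |z|=r, giving M(r) ≤ e^{6r^2 + 4} and ρ ≤ 2. For the lower bound, choose z on |z|=r with -6z^2 purely imaginary of modulus 6r^2; then |sin(−6z^2 + 4)| grows like e^{6r^2}/2, so ρ ≥ 2. Hence ρ = 2.
Therefore ρ = 2.

Order ρ = 2.


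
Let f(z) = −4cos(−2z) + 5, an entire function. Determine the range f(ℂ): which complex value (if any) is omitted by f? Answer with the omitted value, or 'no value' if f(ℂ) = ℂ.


Little Picard bounds the complement of f(ℂ) to at most one point.
cos is entire and surjective onto ℂ: for every w ∈ ℂ, cos(ζ) = w has a solution ζ ∈ ℂ (e.g., via the complex inverse arccos). With ζ = −2z this gives z = ζ/(-2). Then -4·cos(−2z) takes every value in -4·ℂ = ℂ, and adding 5 is a bijection of ℂ. So f is surjective and omits no value. (Note: only on the real line is cos bounded by [−1, 1].)

Omitted value: no value.


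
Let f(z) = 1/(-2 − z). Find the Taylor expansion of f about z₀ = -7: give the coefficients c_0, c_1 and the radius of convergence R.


Let w = z − z₀, so z = z₀ + w.
Then -2 − z = -2 − (z₀ + w) = (-2 − z₀) − w = 5 − w.
f(z) = 1/(5 − w) = (1/(5)) · 1/(1 − w/(5)) = Σ_{n≥0} w^n / (5)^(n+1).
So c_n = 1/(5)^(n+1):
  c_0 = 1/(5)^1 = 1/5.
  c_1 = 1/(5)^2 = 1/25.
The series is valid for |w/d| < 1, i.e. |z − z₀| < |d|.
Radius of convergence: R = |-2 − z₀| = |5| = 5 (distance from z₀ to the singularity z = -2).

c_0 = 1/5, c_1 = 1/25; R = 5.


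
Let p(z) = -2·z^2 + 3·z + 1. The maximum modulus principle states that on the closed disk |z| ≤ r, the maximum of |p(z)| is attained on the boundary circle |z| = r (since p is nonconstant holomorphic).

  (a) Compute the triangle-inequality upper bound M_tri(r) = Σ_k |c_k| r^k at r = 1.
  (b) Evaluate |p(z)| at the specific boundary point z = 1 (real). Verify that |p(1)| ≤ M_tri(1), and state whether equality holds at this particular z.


Coefficients: c_0 = 1, c_1 = 3, c_2 = -2. Radius r = 1.
Part (a). Triangle bound: M_tri(r) = Σ_k |c_k| r^k
  = |1|·1^0 + |3|·1^1 + |-2|·1^2
  = 1 + 3 + 2 = 6.
This bounds M(r) := max_{|z|=r} |p(z)| from above; equality holds iff all terms c_k z^k can be made to align in phase at a single z on |z|=r.
Part (b). At z = 1 (real, on the circle |z| = r):
  p(1) = (1)·1^0 + (3)·1^1 + (-2)·1^2 = 2.
  |p(1)| = 2.
Check: |p(1)| = 2 ≤ 6 = M_tri(1). ✓ Equality does not hold at z = 1 (the coefficients have mixed signs, so the terms do not all align in phase there).

M_tri(1) = 6; |p(1)| = 2; equality at z=1: no.


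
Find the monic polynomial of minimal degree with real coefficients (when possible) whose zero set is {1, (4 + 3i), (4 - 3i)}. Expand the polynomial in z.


The polynomial is p(z) = ∏_{α ∈ S} (z − α), where S = {1, (4 + 3i), (4 - 3i)}.
Expanding the product yields: p(z) = z^3 -9·z^2 + 33·z -25.
Note conjugate pairs combine to real quadratics: (z − (4+3i))(z − (4−3i)) = z² − 8z + 25.
The resulting polynomial has degree 3 and real coefficients as required.

p(z) = z^3 -9·z^2 + 33·z -25.


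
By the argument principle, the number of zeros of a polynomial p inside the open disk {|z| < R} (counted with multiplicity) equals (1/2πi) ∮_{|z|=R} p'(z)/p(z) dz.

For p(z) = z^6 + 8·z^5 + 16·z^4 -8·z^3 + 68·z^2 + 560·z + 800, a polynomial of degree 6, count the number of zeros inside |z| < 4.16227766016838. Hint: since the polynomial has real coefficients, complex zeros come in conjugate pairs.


The zeros of p are: (2 + 2i), (2 - 2i), (-3 + 1i), (-3 - 1i), (-3 + 1i), (-3 - 1i).
Their magnitudes are: 2.828, 2.828, 3.162, 3.162, 3.162, 3.162.
Zeros with |z| < R = 4.16227766016838: (2 + 2i), (2 - 2i), (-3 + 1i), (-3 - 1i), (-3 + 1i), (-3 - 1i).
Count = 6.
By the argument principle, (1/2πi) ∮_{|z|=R} p'(z)/p(z) dz equals exactly this count.

Number of zeros inside |z| < 4.16227766016838: 6.


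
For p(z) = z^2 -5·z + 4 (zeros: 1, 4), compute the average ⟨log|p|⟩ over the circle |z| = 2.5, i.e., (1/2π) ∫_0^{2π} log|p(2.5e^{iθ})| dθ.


Zeros: 1, 4; r = 2.5.
Inside |z| < r: 1. Outside (|z| ≥ r): 4.
p(0) = 4, so log|p(0)| = log(4) = 1.3863.
Apply Jensen: I(r) = log|p(0)| + Σ_k log(r/|z_k|), summed over zeros inside |z| < r.
  log(r/|z_k|) for z_k = 1: log(2.5/1) = 0.9163
  Outside zeros (4) contribute nothing to the Jensen sum.
Sum over inside zeros: 0.9163.
I(r) = log|p(0)| + (inside sum) = 1.3863 + 0.9163 = 2.3026.
Note: since some zeros are outside |z| ≤ r, the simplified n·log(r) form does NOT apply — only the inside zeros contribute.

I(r) ≈ 2.3026.


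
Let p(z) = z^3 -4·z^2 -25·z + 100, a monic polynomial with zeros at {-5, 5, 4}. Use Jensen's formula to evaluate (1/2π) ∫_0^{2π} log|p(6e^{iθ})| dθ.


Zeros: -5, 4, 5; r = 6.
Inside |z| < r: -5, 4, 5. Outside (|z| ≥ r): ∅.
p(0) = 100, so log|p(0)| = log(100) = 4.6052.
Apply Jensen: I(r) = log|p(0)| + Σ_k log(r/|z_k|), summed over zeros inside |z| < r.
  log(r/|z_k|) for z_k = -5: log(6/5) = 0.1823
  log(r/|z_k|) for z_k = 5: log(6/5) = 0.1823
  log(r/|z_k|) for z_k = 4: log(6/4) = 0.4055
Sum over inside zeros: 0.7701.
I(r) = log|p(0)| + (inside sum) = 4.6052 + 0.7701 = 5.3753.
Closed form (all zeros inside, monic): I(r) = n·log(r) = 3·log(6) = 5.3753. ✓

I(r) ≈ 5.3753.


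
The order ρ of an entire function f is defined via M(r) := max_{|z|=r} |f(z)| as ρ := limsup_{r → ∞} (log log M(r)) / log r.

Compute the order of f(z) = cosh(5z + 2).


cosh(w) is a linear combination of e^{iw} and e^{−iw} (or e^w, e^{−w} in the hyperbolic case), so |cosh(w)| ≤ e^{|w|}. With w = 5z + 2, |w| ≤ 5|z| + 2 = 5r + 2 on |z| = r, giving M(r) ≤ e^{5r + 2}, so ρ ≤ 1. On a suitable ray (z = it for sin/cos; z = t for sinh/cosh, t real → ∞), |cosh(5z + 2)| grows like e^{5|t|}/2, so ρ ≥ 1. Hence ρ = 1.
Therefore ρ = 1.

Order ρ = 1.


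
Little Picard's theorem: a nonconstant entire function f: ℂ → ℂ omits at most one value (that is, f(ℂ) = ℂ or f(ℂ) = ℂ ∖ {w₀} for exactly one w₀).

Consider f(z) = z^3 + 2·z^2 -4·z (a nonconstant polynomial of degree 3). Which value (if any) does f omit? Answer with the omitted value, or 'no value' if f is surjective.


Little Picard bounds the complement of f(ℂ) to at most one point.
For every w ∈ ℂ, the equation p(z) − w = 0 is a nonconstant polynomial in z and hence has at least one root by the fundamental theorem of algebra. So p is surjective onto ℂ, omitting no value.

Omitted value: no value.


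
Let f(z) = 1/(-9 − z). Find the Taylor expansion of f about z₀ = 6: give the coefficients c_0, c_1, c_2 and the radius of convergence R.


Let w = z − z₀, so z = z₀ + w.
Then -9 − z = -9 − (z₀ + w) = (-9 − z₀) − w = -15 − w.
f(z) = 1/(-15 − w) = (1/(-15)) · 1/(1 − w/(-15)) = Σ_{n≥0} w^n / (-15)^(n+1).
So c_n = 1/(-15)^(n+1):
  c_0 = 1/(-15)^1 = -1/15.
  c_1 = 1/(-15)^2 = 1/225.
  c_2 = 1/(-15)^3 = -1/3375.
The series is valid for |w/d| < 1, i.e. |z − z₀| < |d|.
Radius of convergence: R = |-9 − z₀| = |-15| = 15 (distance from z₀ to the singularity z = -9).

c_0 = -1/15, c_1 = 1/225, c_2 = -1/3375; R = 15.


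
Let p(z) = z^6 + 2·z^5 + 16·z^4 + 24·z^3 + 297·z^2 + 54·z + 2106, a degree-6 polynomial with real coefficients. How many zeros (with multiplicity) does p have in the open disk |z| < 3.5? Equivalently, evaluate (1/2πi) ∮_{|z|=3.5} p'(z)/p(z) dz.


The zeros of p are: (-3 + 3i), (-3 - 3i), (2 + 3i), (2 - 3i), (0 + 3i), (0 - 3i).
Their magnitudes are: 4.243, 4.243, 3.606, 3.606, 3, 3.
Zeros with |z| < R = 3.5: (0 + 3i), (0 - 3i).
Count = 2.
By the argument principle, (1/2πi) ∮_{|z|=R} p'(z)/p(z) dz equals exactly this count.

Number of zeros inside |z| < 3.5: 2.


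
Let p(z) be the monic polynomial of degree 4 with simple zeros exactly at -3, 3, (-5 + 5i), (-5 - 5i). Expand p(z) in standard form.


The polynomial is p(z) = ∏_{α ∈ S} (z − α), where S = {-3, 3, (-5 + 5i), (-5 - 5i)}.
Expanding the product yields: p(z) = z^4 + 10·z^3 + 41·z^2 -90·z -450.
Note conjugate pairs combine to real quadratics: (z − (-5+5i))(z − (-5−5i)) = z² + 10z + 50.
The resulting polynomial has degree 4 and real coefficients as required.

p(z) = z^4 + 10·z^3 + 41·z^2 -90·z -450.


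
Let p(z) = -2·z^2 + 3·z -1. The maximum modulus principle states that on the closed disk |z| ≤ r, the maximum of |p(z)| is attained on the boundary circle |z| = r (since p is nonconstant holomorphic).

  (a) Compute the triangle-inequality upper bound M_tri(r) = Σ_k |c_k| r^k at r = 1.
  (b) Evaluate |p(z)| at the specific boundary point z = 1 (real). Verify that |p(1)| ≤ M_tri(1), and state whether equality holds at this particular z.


Coefficients: c_0 = -1, c_1 = 3, c_2 = -2. Radius r = 1.
Part (a). Triangle bound: M_tri(r) = Σ_k |c_k| r^k
  = |-1|·1^0 + |3|·1^1 + |-2|·1^2
  = 1 + 3 + 2 = 6.
This bounds M(r) := max_{|z|=r} |p(z)| from above; equality holds iff all terms c_k z^k can be made to align in phase at a single z on |z|=r.
Part (b). At z = 1 (real, on the circle |z| = r):
  p(1) = (-1)·1^0 + (3)·1^1 + (-2)·1^2 = 0.
  |p(1)| = 0.
Check: |p(1)| = 0 ≤ 6 = M_tri(1). ✓ Equality does not hold at z = 1 (the coefficients have mixed signs, so the terms do not all align in phase there).

M_tri(1) = 6; |p(1)| = 0; equality at z=1: no.


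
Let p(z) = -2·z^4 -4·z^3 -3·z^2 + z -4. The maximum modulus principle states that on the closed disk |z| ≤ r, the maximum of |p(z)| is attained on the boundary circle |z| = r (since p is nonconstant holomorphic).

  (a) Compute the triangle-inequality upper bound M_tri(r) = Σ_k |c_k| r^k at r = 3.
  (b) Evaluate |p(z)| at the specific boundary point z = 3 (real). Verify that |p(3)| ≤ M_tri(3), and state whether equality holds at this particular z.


Coefficients: c_0 = -4, c_1 = 1, c_2 = -3, c_3 = -4, c_4 = -2. Radius r = 3.
Part (a). Triangle bound: M_tri(r) = Σ_k |c_k| r^k
  = |-4|·3^0 + |1|·3^1 + |-3|·3^2 + |-4|·3^3 + |-2|·3^4
  = 4 + 3 + 27 + 108 + 162 = 304.
This bounds M(r) := max_{|z|=r} |p(z)| from above; equality holds iff all terms c_k z^k can be made to align in phase at a single z on |z|=r.
Part (b). At z = 3 (real, on the circle |z| = r):
  p(3) = (-4)·3^0 + (1)·3^1 + (-3)·3^2 + (-4)·3^3 + (-2)·3^4 = -298.
  |p(3)| = 298.
Check: |p(3)| = 298 ≤ 304 = M_tri(3). ✓ Equality does not hold at z = 3 (the coefficients have mixed signs, so the terms do not all align in phase there).

M_tri(3) = 304; |p(3)| = 298; equality at z=3: no.


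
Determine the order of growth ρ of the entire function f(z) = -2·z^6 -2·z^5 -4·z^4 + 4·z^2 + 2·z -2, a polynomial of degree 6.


|f(z)| ≤ Σ|c_k|·r^k = O(r^6) as r → ∞. Polynomial growth is O(e^{r^ε}) for every ε > 0 (since r^6/e^{r^ε} → 0), so ρ ≤ ε for all ε > 0, i.e. ρ = 0. Every nonconstant polynomial has order 0.
Therefore ρ = 0.

Order ρ = 0.


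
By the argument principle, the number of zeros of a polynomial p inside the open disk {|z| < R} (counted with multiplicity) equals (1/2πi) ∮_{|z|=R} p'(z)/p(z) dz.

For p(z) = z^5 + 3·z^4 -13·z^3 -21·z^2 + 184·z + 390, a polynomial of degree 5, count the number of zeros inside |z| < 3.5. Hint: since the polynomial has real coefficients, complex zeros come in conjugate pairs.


The zeros of p are: (-3 + 1i), (-3 - 1i), -3, (3 + 2i), (3 - 2i).
Their magnitudes are: 3.162, 3.162, 3, 3.606, 3.606.
Zeros with |z| < R = 3.5: (-3 + 1i), (-3 - 1i), -3.
Count = 3.
By the argument principle, (1/2πi) ∮_{|z|=R} p'(z)/p(z) dz equals exactly this count.

Number of zeros inside |z| < 3.5: 3.


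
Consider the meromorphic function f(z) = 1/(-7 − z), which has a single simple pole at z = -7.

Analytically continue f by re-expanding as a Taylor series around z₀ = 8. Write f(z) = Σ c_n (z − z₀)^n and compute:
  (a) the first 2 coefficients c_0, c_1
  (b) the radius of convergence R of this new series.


Let w = z − z₀, so z = z₀ + w.
Then -7 − z = -7 − (z₀ + w) = (-7 − z₀) − w = -15 − w.
f(z) = 1/(-15 − w) = (1/(-15)) · 1/(1 − w/(-15)) = Σ_{n≥0} w^n / (-15)^(n+1).
So c_n = 1/(-15)^(n+1):
  c_0 = 1/(-15)^1 = -1/15.
  c_1 = 1/(-15)^2 = 1/225.
The series is valid for |w/d| < 1, i.e. |z − z₀| < |d|.
Radius of convergence: R = |-7 − z₀| = |-15| = 15 (distance from z₀ to the singularity z = -7).

c_0 = -1/15, c_1 = 1/225; R = 15.


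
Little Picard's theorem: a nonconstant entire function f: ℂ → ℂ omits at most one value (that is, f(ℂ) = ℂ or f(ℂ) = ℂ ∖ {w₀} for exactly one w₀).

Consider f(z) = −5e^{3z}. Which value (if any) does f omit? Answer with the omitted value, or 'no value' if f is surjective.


Little Picard bounds the complement of f(ℂ) to at most one point.
e^{3z} is never zero on ℂ, so -5·e^{3z} takes every value in ℂ ∖ {0}. Adding 0 shifts the range to ℂ ∖ {0}. Thus f omits exactly the value 0.

Omitted value: 0.


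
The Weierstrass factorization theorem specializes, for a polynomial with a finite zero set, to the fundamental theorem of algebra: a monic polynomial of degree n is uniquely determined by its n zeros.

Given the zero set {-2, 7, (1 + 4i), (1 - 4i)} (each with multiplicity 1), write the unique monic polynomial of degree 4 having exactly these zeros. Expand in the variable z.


The polynomial is p(z) = ∏_{α ∈ S} (z − α), where S = {-2, 7, (1 + 4i), (1 - 4i)}.
Expanding the product yields: p(z) = z^4 -7·z^3 + 13·z^2 -57·z -238.
Note conjugate pairs combine to real quadratics: (z − (1+4i))(z − (1−4i)) = z² − 2z + 17.
The resulting polynomial has degree 4 and real coefficients as required.

p(z) = z^4 -7·z^3 + 13·z^2 -57·z -238.


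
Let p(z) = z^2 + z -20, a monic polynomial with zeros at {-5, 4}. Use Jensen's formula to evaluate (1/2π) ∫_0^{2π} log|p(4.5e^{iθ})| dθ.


Zeros: -5, 4; r = 4.5.
Inside |z| < r: 4. Outside (|z| ≥ r): -5.
p(0) = -20, so log|p(0)| = log(20) = 2.9957.
Apply Jensen: I(r) = log|p(0)| + Σ_k log(r/|z_k|), summed over zeros inside |z| < r.
  log(r/|z_k|) for z_k = 4: log(4.5/4) = 0.1178
  Outside zeros (-5) contribute nothing to the Jensen sum.
Sum over inside zeros: 0.1178.
I(r) = log|p(0)| + (inside sum) = 2.9957 + 0.1178 = 3.1135.
Note: since some zeros are outside |z| ≤ r, the simplified n·log(r) form does NOT apply — only the inside zeros contribute.

I(r) ≈ 3.1135.


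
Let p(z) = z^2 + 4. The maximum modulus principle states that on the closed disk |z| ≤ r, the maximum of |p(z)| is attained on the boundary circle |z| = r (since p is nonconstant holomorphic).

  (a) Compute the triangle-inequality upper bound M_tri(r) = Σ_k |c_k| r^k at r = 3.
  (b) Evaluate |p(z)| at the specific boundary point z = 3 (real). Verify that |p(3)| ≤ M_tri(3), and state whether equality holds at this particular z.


Coefficients: c_0 = 4, c_1 = 0, c_2 = 1. Radius r = 3.
Part (a). Triangle bound: M_tri(r) = Σ_k |c_k| r^k
  = |4|·3^0 + |0|·3^1 + |1|·3^2
  = 4 + 0 + 9 = 13.
This bounds M(r) := max_{|z|=r} |p(z)| from above; equality holds iff all terms c_k z^k can be made to align in phase at a single z on |z|=r.
Part (b). At z = 3 (real, on the circle |z| = r):
  p(3) = (4)·3^0 + (0)·3^1 + (1)·3^2 = 13.
  |p(3)| = 13.
Since all nonzero coefficients share the same sign, |p(3)| = 13 = M_tri(3); the triangle bound is attained at z = 3, so in fact M(r) = 13.

M_tri(3) = 13; |p(3)| = 13; equality at z=3: yes.


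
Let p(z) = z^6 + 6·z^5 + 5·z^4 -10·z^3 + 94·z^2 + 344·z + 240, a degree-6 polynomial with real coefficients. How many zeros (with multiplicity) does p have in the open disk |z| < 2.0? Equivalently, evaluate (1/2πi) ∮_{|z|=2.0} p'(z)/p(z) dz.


The zeros of p are: -1, (2 + 2i), (2 - 2i), -3, (-3 + 1i), (-3 - 1i).
Their magnitudes are: 1, 2.828, 2.828, 3, 3.162, 3.162.
Zeros with |z| < R = 2.0: -1.
Count = 1.
By the argument principle, (1/2πi) ∮_{|z|=R} p'(z)/p(z) dz equals exactly this count.

Number of zeros inside |z| < 2.0: 1.


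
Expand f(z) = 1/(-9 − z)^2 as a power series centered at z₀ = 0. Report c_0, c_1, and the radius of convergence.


Let w = z − z₀, so z = z₀ + w.
Then -9 − z = -9 − (z₀ + w) = (-9 − z₀) − w = -9 − w.
f(z) = 1/(-9 − w)^2 = (1/(-9)^2) · (1 − w/(-9))^{−2}.
By the binomial series (1−u)^{−2} = Σ_{n≥0} C(n+1, 1) u^n for |u|<1, with u = w/(-9):
  c_n = C(n+1, 1) / (-9)^(n+2).
  c_0 = 1/(-9)^2 = 1/81.
  c_1 = 2/(-9)^3 = -2/729.
The series is valid for |w/d| < 1, i.e. |z − z₀| < |d|.
Radius of convergence: R = |-9 − z₀| = |-9| = 9 (distance from z₀ to the singularity z = -9).

c_0 = 1/81, c_1 = -2/729; R = 9.


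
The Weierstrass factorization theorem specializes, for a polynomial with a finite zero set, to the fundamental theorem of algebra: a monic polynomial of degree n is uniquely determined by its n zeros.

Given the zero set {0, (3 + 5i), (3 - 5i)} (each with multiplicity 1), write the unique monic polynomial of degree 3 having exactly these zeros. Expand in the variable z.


The polynomial is p(z) = ∏_{α ∈ S} (z − α), where S = {0, (3 + 5i), (3 - 5i)}.
Expanding the product yields: p(z) = z^3 -6·z^2 + 34·z.
Note conjugate pairs combine to real quadratics: (z − (3+5i))(z − (3−5i)) = z² − 6z + 34.
The resulting polynomial has degree 3 and real coefficients as required.

p(z) = z^3 -6·z^2 + 34·z.


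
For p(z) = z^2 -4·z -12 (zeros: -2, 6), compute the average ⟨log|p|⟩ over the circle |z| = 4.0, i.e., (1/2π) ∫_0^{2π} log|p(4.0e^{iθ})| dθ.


Zeros: -2, 6; r = 4.0.
Inside |z| < r: -2. Outside (|z| ≥ r): 6.
p(0) = -12, so log|p(0)| = log(12) = 2.4849.
Apply Jensen: I(r) = log|p(0)| + Σ_k log(r/|z_k|), summed over zeros inside |z| < r.
  log(r/|z_k|) for z_k = -2: log(4.0/2) = 0.6931
  Outside zeros (6) contribute nothing to the Jensen sum.
Sum over inside zeros: 0.6931.
I(r) = log|p(0)| + (inside sum) = 2.4849 + 0.6931 = 3.1781.
Note: since some zeros are outside |z| ≤ r, the simplified n·log(r) form does NOT apply — only the inside zeros contribute.

I(r) ≈ 3.1781.


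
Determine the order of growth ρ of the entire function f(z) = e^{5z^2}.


|e^{5z^2}| = e^{Re(5·z^2) + 0} ≤ e^{5|z|^2 + 0} = e^{5r^2 + 0} on |z| = r, so ρ ≤ 2. Choosing z on |z|=r so that 5·z^2 is real positive (always possible by picking arg z appropriately) gives |f(z)| = e^{5r^2 + 0}, matching the bound. The additive constant 0 does not affect log log M(r) ~ 2·log r. Hence ρ = 2.
Therefore ρ = 2.

Order ρ = 2.


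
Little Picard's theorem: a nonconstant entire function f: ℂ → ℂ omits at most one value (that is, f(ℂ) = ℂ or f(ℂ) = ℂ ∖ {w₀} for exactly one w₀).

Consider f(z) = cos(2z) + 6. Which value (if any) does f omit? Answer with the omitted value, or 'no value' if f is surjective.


Little Picard bounds the complement of f(ℂ) to at most one point.
cos is entire and surjective onto ℂ: for every w ∈ ℂ, cos(ζ) = w has a solution ζ ∈ ℂ (e.g., via the complex inverse arccos). With ζ = 2z this gives z = ζ/(2). Then 1·cos(2z) takes every value in 1·ℂ = ℂ, and adding 6 is a bijection of ℂ. So f is surjective and omits no value. (Note: only on the real line is cos bounded by [−1, 1].)

Omitted value: no value.


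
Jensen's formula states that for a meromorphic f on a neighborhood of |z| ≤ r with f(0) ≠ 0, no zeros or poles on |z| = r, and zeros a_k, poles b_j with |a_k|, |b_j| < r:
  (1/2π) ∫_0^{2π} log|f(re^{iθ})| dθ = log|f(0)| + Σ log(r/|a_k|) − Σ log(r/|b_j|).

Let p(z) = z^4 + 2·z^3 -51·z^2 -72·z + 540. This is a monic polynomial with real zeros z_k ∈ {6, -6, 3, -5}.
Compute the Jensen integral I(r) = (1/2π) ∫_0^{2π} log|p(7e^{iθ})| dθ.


Zeros: -6, -5, 3, 6; r = 7.
Inside |z| < r: -6, -5, 3, 6. Outside (|z| ≥ r): ∅.
p(0) = 540, so log|p(0)| = log(540) = 6.2916.
Apply Jensen: I(r) = log|p(0)| + Σ_k log(r/|z_k|), summed over zeros inside |z| < r.
  log(r/|z_k|) for z_k = 6: log(7/6) = 0.1542
  log(r/|z_k|) for z_k = -6: log(7/6) = 0.1542
  log(r/|z_k|) for z_k = 3: log(7/3) = 0.8473
  log(r/|z_k|) for z_k = -5: log(7/5) = 0.3365
Sum over inside zeros: 1.4921.
I(r) = log|p(0)| + (inside sum) = 6.2916 + 1.4921 = 7.7836.
Closed form (all zeros inside, monic): I(r) = n·log(r) = 4·log(7) = 7.7836. ✓

I(r) ≈ 7.7836.


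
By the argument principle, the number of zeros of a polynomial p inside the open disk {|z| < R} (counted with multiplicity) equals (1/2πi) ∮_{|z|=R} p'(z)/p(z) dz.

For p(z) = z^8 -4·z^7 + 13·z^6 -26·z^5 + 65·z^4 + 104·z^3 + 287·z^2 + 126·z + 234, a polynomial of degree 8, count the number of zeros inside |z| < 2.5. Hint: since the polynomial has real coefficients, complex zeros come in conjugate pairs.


The zeros of p are: (3 + 2i), (3 - 2i), (-1 + 1i), (-1 - 1i), (0 + 3i), (0 - 3i), (0 + 1i), (0 - 1i).
Their magnitudes are: 3.606, 3.606, 1.414, 1.414, 3, 3, 1, 1.
Zeros with |z| < R = 2.5: (-1 + 1i), (-1 - 1i), (0 + 1i), (0 - 1i).
Count = 4.
By the argument principle, (1/2πi) ∮_{|z|=R} p'(z)/p(z) dz equals exactly this count.

Number of zeros inside |z| < 2.5: 4.


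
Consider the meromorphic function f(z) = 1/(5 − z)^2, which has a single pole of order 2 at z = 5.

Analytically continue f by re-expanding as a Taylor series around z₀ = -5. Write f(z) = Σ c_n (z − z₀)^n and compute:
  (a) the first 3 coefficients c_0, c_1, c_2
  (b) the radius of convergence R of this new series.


Let w = z − z₀, so z = z₀ + w.
Then 5 − z = 5 − (z₀ + w) = (5 − z₀) − w = 10 − w.
f(z) = 1/(10 − w)^2 = (1/(10)^2) · (1 − w/(10))^{−2}.
By the binomial series (1−u)^{−2} = Σ_{n≥0} C(n+1, 1) u^n for |u|<1, with u = w/(10):
  c_n = C(n+1, 1) / (10)^(n+2).
  c_0 = 1/(10)^2 = 1/100.
  c_1 = 2/(10)^3 = 1/500.
  c_2 = 3/(10)^4 = 3/10000.
The series is valid for |w/d| < 1, i.e. |z − z₀| < |d|.
Radius of convergence: R = |5 − z₀| = |10| = 10 (distance from z₀ to the singularity z = 5).

c_0 = 1/100, c_1 = 1/500, c_2 = 3/10000; R = 10.


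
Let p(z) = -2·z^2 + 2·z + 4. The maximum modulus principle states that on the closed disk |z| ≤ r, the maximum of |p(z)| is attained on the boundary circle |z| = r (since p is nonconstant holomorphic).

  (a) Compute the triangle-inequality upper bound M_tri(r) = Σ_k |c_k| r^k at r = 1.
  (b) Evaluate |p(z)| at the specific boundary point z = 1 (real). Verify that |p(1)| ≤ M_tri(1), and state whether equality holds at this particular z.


Coefficients: c_0 = 4, c_1 = 2, c_2 = -2. Radius r = 1.
Part (a). Triangle bound: M_tri(r) = Σ_k |c_k| r^k
  = |4|·1^0 + |2|·1^1 + |-2|·1^2
  = 4 + 2 + 2 = 8.
This bounds M(r) := max_{|z|=r} |p(z)| from above; equality holds iff all terms c_k z^k can be made to align in phase at a single z on |z|=r.
Part (b). At z = 1 (real, on the circle |z| = r):
  p(1) = (4)·1^0 + (2)·1^1 + (-2)·1^2 = 4.
  |p(1)| = 4.
Check: |p(1)| = 4 ≤ 8 = M_tri(1). ✓ Equality does not hold at z = 1 (the coefficients have mixed signs, so the terms do not all align in phase there).

M_tri(1) = 8; |p(1)| = 4; equality at z=1: no.


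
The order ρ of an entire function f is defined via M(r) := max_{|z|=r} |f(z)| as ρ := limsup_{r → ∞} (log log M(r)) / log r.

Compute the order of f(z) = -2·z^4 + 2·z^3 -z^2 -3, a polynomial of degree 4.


|f(z)| ≤ Σ|c_k|·r^k = O(r^4) as r → ∞. Polynomial growth is O(e^{r^ε}) for every ε > 0 (since r^4/e^{r^ε} → 0), so ρ ≤ ε for all ε > 0, i.e. ρ = 0. Every nonconstant polynomial has order 0.
Therefore ρ = 0.

Order ρ = 0.


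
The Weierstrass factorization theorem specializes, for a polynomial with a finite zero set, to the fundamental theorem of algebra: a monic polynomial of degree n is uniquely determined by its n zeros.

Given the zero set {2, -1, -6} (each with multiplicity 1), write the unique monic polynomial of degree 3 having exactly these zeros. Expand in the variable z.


The polynomial is p(z) = ∏_{α ∈ S} (z − α), where S = {2, -1, -6}.
Expanding the product yields: p(z) = z^3 + 5·z^2 -8·z -12.
The resulting polynomial has degree 3 and real coefficients as required.

p(z) = z^3 + 5·z^2 -8·z -12.


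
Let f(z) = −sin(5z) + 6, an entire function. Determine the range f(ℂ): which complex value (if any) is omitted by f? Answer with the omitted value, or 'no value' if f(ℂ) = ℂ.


Little Picard bounds the complement of f(ℂ) to at most one point.
sin is entire and surjective onto ℂ: for every w ∈ ℂ, sin(ζ) = w has a solution ζ ∈ ℂ (e.g., via the complex inverse arcsin). With ζ = 5z this gives z = ζ/(5). Then -1·sin(5z) takes every value in -1·ℂ = ℂ, and adding 6 is a bijection of ℂ. So f is surjective and omits no value. (Note: only on the real line is sin bounded by [−1, 1].)

Omitted value: no value.


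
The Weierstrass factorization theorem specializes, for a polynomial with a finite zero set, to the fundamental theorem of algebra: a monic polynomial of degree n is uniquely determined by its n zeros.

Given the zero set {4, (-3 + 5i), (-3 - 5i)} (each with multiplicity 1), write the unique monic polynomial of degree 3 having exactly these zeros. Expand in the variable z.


The polynomial is p(z) = ∏_{α ∈ S} (z − α), where S = {4, (-3 + 5i), (-3 - 5i)}.
Expanding the product yields: p(z) = z^3 + 2·z^2 + 10·z -136.
Note conjugate pairs combine to real quadratics: (z − (-3+5i))(z − (-3−5i)) = z² + 6z + 34.
The resulting polynomial has degree 3 and real coefficients as required.

p(z) = z^3 + 2·z^2 + 10·z -136.
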